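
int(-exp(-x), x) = exp(-x) + C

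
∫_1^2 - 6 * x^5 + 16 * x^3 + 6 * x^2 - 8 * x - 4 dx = -5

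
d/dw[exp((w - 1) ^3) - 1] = 3*w^2*exp(w^3 - 3*w^2 + 3*w - 1) - 6*w*exp(w^3 - 3*w^2 + 3*w - 1) + 3*exp(w^3 - 3*w^2 + 3*w - 1)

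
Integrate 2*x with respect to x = x^2 + C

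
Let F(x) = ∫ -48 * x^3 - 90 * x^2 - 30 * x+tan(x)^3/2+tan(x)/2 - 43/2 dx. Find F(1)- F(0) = -157/2 + tan(1)^2/4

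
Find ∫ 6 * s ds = 3*s^2 + C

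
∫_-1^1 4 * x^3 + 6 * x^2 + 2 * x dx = 4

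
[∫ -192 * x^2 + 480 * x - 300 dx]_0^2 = -152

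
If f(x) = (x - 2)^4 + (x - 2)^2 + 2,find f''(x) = 12*x^2 - 48*x + 50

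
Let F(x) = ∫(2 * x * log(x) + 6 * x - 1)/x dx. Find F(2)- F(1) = 3*log(2) + 4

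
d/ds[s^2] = 2*s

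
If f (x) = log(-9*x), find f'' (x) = -1/x^2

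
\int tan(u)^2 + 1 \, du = tan(u) + C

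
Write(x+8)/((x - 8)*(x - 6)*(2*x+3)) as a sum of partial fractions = 26/(285*(2*x + 3)) - 7/(15*(x - 6)) + 8/(19*(x - 8))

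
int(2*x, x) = x^2 + C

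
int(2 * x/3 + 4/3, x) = x^2/3 + 4*x/3 + C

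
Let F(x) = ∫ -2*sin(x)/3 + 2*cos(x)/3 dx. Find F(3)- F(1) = 2*sqrt(2)*(-sin(pi/4 + 1) + sin(pi/4 + 3))/3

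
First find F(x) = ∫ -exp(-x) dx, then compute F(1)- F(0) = -1 + exp(-1)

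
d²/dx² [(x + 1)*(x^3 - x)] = 12*x^2 + 6*x - 2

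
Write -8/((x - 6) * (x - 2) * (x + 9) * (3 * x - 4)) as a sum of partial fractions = -54/(217*(3*x - 4)) + 8/(5115*(x + 9)) + 1/(11*(x - 2)) - 1/(105*(x - 6))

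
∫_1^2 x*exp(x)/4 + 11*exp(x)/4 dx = -11*E/4 + 3*exp(2)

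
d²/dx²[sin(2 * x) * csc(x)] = -2*cos(x)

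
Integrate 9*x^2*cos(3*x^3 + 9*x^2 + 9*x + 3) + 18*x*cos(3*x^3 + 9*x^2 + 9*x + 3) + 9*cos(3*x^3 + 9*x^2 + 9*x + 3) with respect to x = sin(3*(x + 1)^3) + C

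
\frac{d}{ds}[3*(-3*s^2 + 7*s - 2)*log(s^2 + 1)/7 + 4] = (-18*s^3*log(s^2 + 1) - 18*s^3 + 21*s^2*log(s^2 + 1) + 42*s^2 - 18*s*log(s^2 + 1) - 12*s + 21*log(s^2 + 1))/(7*s^2 + 7)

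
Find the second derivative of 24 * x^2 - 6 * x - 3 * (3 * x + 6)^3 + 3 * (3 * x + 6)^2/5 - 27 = -486*x - 4566/5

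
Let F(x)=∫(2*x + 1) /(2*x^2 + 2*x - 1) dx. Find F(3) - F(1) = -log(3)/2 + log(23)/2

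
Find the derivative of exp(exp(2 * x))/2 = exp(2*x + exp(2*x))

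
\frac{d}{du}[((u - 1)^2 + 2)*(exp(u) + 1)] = u^2*exp(u) + 2*u + exp(u) - 2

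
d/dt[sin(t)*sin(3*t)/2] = -sin(2*t)/2 + sin(4*t)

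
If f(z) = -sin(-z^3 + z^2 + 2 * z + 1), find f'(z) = (3*z^2 - 2*z - 2)*cos(-z^3 + z^2 + 2*z + 1)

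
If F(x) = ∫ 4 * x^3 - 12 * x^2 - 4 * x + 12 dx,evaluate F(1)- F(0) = 7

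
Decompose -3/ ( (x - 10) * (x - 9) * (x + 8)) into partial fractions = -1/(102*(x + 8)) + 3/(17*(x - 9)) - 1/(6*(x - 10))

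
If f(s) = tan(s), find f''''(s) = 24*tan(s)^5 + 40*tan(s)^3 + 16*tan(s)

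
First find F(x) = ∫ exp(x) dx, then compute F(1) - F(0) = -1 + E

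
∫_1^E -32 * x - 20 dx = -(-4*E - 1)^2 - 12*E + 37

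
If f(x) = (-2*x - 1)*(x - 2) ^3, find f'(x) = -8*x^3 + 33*x^2 - 36*x + 4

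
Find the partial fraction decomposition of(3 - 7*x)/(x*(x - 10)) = -67/(10*(x - 10)) - 3/(10*x)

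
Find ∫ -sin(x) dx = cos(x) + C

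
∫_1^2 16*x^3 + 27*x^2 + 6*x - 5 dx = 127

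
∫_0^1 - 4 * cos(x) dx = -4*sin(1)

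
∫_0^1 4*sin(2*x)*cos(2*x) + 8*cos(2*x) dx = -4 + (sin(2) + 2)^2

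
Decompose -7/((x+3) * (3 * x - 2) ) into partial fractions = -21/(11*(3*x - 2)) + 7/(11*(x + 3))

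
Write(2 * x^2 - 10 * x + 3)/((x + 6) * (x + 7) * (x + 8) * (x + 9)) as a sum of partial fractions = -85/(2*(x + 9)) + 211/(2*(x + 8)) - 171/(2*(x + 7)) + 45/(2*(x + 6))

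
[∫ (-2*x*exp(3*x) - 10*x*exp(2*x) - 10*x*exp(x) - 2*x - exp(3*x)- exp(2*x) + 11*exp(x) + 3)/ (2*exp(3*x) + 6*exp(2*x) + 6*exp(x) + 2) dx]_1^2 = -5*exp(2)/(1 + exp(2)) - 5/2 - 2*(-1 + exp(2)/(1 + exp(2)))^2 + 2*(-3/2 + E/(1 + E))^2 + 5*E/(1 + E)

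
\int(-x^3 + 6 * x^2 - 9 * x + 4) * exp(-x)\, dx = (x - 1)^3*exp(-x) + C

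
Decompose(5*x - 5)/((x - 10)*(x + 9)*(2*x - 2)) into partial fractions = -5/(38*(x + 9)) + 5/(38*(x - 10))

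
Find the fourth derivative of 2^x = 2^x*log(2)^4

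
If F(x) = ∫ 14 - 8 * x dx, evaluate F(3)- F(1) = -4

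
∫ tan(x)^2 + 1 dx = tan(x) + C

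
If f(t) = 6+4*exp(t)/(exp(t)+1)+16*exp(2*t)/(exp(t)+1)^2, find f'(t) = (36*exp(2*t) + 4*exp(t))/(exp(3*t) + 3*exp(2*t) + 3*exp(t) + 1)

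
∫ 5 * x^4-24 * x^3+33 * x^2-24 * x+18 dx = x^5 - 6*x^4 + 11*x^3 - 12*x^2 + 18*x + C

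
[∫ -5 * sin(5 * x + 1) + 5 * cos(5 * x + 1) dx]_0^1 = -sin(1) - cos(1) + sin(6) + cos(6)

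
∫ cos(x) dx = sin(x) + C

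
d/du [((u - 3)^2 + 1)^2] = 4*u^3 - 36*u^2 + 112*u - 120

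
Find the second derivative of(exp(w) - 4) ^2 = 4*exp(2*w) - 8*exp(w)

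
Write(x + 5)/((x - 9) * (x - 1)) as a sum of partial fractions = -3/(4*(x - 1)) + 7/(4*(x - 9))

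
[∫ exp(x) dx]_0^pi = -1 + exp(pi)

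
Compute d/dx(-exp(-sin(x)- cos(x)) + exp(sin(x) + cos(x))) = sqrt(2)*(exp(2*sin(x))*exp(2*cos(x)) + 1)*exp(-sqrt(2)*sin(x + pi/4))*cos(x + pi/4)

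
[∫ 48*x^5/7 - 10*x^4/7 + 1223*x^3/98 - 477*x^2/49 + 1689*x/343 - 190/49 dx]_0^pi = -4*pi^3 - 38*pi/7 - 2/7 + pi^2/2 + 2*(-2*pi^3 - 19*pi/7 - 1 + pi^2/4)^2/7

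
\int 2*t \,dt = t^2 + C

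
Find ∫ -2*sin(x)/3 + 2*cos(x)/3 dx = 2*sqrt(2)*sin(x + pi/4)/3 + C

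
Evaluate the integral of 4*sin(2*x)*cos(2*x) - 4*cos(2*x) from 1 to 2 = -sin(2)^2 + sin(4)^2 - 2*sin(4) + 2*sin(2)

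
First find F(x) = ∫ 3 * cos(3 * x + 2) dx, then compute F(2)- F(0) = -sin(2) + sin(8)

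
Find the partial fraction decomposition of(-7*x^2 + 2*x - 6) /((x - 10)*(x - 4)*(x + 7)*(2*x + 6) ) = 33/(136*(x + 7)) - 75/(728*(x + 3)) + 5/(42*(x - 4)) - 343/(1326*(x - 10))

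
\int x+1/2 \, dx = x^2/2 + x/2 + C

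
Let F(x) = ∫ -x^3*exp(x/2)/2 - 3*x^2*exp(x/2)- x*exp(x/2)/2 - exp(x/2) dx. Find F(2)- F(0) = -10*E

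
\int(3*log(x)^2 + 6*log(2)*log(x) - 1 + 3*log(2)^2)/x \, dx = log(2*x)^3 - log(2*x) + C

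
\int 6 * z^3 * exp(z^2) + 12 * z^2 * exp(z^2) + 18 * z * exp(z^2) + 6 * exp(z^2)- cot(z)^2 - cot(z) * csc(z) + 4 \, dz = 5*z + 3*(z^2 + 2*z + 2)*exp(z^2) + cot(z) + csc(z) + C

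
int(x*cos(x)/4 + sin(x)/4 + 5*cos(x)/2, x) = (x + 10)*sin(x)/4 + C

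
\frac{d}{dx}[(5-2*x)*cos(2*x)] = 4*x*sin(2*x) - 10*sin(2*x) - 2*cos(2*x)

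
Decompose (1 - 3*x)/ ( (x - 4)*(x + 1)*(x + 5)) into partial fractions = 4/(9*(x + 5)) - 1/(5*(x + 1)) - 11/(45*(x - 4))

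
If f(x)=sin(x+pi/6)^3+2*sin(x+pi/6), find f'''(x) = (-54*sqrt(3)*sin(x)*cos(x) + 54*cos(x)^2 - 65)*cos(x + pi/6)/4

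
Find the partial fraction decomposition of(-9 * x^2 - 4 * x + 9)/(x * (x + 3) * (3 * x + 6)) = -20/(3*(x + 3)) + 19/(6*(x + 2)) + 1/(2*x)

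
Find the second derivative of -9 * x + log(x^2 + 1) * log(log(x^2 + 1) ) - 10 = (-2*x^2*log(x^2 + 1)*log(log(x^2 + 1)) - 2*x^2*log(x^2 + 1) + 4*x^2 + 2*log(x^2 + 1)*log(log(x^2 + 1)) + 2*log(x^2 + 1))/(x^4*log(x^2 + 1) + 2*x^2*log(x^2 + 1) + log(x^2 + 1))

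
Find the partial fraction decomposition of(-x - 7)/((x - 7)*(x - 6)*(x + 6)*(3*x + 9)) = 1/(1404*(x + 6)) - 2/(405*(x + 3)) + 13/(324*(x - 6)) - 7/(195*(x - 7))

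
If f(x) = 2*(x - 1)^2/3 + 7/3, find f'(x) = 4*x/3 - 4/3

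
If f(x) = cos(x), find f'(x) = -sin(x)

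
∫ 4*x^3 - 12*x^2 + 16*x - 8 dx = x^4 - 4*x^3 + 8*x^2 - 8*x + C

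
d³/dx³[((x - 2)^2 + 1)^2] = 24*x - 48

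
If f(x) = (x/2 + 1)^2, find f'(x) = x/2 + 1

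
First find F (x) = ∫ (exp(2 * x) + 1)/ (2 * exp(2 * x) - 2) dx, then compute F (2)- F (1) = -log(E - exp(-1))/2 + log(-exp(-2) + exp(2))/2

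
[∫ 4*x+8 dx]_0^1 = 10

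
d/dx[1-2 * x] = -2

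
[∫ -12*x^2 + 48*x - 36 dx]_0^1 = -16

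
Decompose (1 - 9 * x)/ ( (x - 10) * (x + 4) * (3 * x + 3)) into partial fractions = 37/(126*(x + 4)) - 10/(99*(x + 1)) - 89/(462*(x - 10))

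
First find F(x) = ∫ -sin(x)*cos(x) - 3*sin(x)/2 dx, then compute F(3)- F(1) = 3*cos(3)/2 - 3*cos(1)/2 - sin(3)^2/2 + sin(1)^2/2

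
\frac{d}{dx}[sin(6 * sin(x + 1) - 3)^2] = 12*sin(6*sin(x + 1) - 3)*cos(x + 1)*cos(6*sin(x + 1) - 3)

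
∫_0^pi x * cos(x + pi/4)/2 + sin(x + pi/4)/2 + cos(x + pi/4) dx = -sqrt(2)*(1 + pi/2)/2 - sqrt(2)/2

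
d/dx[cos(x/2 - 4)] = -sin(x/2 - 4)/2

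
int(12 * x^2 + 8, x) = 4*x^3 + 8*x + C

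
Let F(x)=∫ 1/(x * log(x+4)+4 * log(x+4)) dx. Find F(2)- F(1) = -log(log(5)) + log(log(6))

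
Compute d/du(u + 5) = 1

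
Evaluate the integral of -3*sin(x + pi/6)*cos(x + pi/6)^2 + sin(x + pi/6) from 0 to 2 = cos(pi/6 + 2)^3 + sqrt(3)/8 - cos(pi/6 + 2)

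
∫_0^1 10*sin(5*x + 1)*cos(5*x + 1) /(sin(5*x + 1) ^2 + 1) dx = -log(sin(1)^2 + 1) + log(sin(6)^2 + 1)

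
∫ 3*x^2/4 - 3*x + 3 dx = x^3/4 - 3*x^2/2 + 3*x + C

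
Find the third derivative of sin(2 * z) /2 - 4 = -4*cos(2*z)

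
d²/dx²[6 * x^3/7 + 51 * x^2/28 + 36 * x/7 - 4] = 36*x/7 + 51/14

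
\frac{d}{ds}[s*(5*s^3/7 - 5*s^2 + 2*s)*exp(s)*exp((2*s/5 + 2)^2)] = 8*s^5*exp(4*s^2/25 + 13*s/5 + 4)/35 + 9*s^4*exp(4*s^2/25 + 13*s/5 + 4)/35 - 1663*s^3*exp(4*s^2/25 + 13*s/5 + 4)/175 - 49*s^2*exp(4*s^2/25 + 13*s/5 + 4)/5 + 4*s*exp(4*s^2/25 + 13*s/5 + 4)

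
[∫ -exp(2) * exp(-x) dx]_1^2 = 1 - E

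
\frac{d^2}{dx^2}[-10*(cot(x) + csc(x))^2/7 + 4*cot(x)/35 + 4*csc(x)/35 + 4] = 4*(-1 + 25*cos(x)/sin(x) + 100/sin(x) + 2*cos(x)/sin(x)^2 + 2/sin(x)^2 - 150*cos(x)/sin(x)^3 - 150/sin(x)^3)/(35*sin(x))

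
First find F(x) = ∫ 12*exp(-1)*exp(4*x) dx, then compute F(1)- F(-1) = -3*exp(-5) + 3*exp(3)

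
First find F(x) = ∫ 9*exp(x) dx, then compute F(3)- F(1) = -9*E + 9*exp(3)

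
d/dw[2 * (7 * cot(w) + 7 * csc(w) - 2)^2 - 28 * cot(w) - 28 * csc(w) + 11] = 28*(3*cos(w) + 3 - 7*cos(w)^2/sin(w) - 14*cos(w)/sin(w) - 7/sin(w))/sin(w)^2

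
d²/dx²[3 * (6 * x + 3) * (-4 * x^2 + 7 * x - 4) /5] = 36 - 432*x/5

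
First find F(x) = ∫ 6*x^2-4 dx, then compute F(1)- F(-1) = -4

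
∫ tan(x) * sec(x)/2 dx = sec(x)/2 + C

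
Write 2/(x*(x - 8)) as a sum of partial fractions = 1/(4*(x - 8)) - 1/(4*x)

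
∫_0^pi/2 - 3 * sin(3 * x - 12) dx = -cos(12) - sin(12)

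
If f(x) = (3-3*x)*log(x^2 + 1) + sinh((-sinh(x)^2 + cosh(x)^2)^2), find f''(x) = (-6*x^3 - 6*x^2 - 18*x + 6)/(x^4 + 2*x^2 + 1)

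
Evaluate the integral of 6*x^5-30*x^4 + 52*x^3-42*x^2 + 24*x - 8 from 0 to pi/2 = (-2 + pi/2)^3*(pi/2 + pi^3/8)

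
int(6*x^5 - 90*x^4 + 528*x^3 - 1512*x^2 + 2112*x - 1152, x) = x^6 - 18*x^5 + 132*x^4 - 504*x^3 + 1056*x^2 - 1152*x + C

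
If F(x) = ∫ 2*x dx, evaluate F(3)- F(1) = 8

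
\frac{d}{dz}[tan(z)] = cos(z)^(-2)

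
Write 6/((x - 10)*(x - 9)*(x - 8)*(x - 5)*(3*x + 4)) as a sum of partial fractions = 243/(280364*(3*x + 4)) - 1/(190*(x - 5)) + 1/(28*(x - 8)) - 3/(62*(x - 9)) + 3/(170*(x - 10))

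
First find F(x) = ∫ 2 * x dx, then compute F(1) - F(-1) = 0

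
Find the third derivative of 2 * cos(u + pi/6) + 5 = 2*sin(u + pi/6)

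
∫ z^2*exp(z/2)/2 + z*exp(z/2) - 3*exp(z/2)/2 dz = (z - 1)^2*exp(z/2) + C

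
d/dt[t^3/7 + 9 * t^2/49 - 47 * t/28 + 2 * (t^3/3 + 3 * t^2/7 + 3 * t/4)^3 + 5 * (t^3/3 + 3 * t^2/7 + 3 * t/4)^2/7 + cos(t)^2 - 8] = 2*t^8/3 + 16*t^7/7 + 85*t^6/14 + 9400*t^5/1029 + 4225*t^4/392 + 5309*t^3/686 + 6801*t^2/1568 + 459*t/392 - sin(2*t) - 47/28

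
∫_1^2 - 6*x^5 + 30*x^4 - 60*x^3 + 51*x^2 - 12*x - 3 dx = -4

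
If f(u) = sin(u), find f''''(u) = sin(u)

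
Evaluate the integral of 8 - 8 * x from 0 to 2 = 0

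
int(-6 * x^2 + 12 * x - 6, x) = -2*x^3 + 6*x^2 - 6*x + C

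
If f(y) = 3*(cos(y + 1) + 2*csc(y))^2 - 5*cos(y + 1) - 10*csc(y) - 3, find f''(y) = 6*sin(y + 1)^2 + 24*sin(y + 1)*cot(y)*csc(y) - 6*cos(y + 1)^2 + 24*cos(y + 1)*cot(y)^2*csc(y) + 5*cos(y + 1) + 72*cot(y)^2*csc(y)^2 - 20*cot(y)^2*csc(y) + 24*csc(y)^2 - 10*csc(y)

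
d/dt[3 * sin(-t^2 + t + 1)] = 3*(1 - 2*t)*cos(-t^2 + t + 1)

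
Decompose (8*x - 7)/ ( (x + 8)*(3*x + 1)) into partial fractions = -29/(23*(3*x + 1)) + 71/(23*(x + 8))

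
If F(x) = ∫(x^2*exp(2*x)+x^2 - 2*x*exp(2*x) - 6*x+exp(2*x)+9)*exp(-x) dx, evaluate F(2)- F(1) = -2*E - exp(-2) + 2*exp(-1) + exp(2)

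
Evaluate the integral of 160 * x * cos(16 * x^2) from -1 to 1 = 0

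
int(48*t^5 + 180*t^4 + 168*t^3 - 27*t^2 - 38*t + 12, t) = 8*t^6 + 36*t^5 + 42*t^4 - 9*t^3 - 19*t^2 + 12*t + C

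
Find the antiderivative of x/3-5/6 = x^2/6 - 5*x/6 + C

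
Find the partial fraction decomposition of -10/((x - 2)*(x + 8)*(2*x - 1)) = 40/(51*(2*x - 1)) - 1/(17*(x + 8)) - 1/(3*(x - 2))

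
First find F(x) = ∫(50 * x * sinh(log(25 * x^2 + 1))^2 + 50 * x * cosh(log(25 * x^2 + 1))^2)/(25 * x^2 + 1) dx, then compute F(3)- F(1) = -sinh(2*log(26))/2 + sinh(2*log(226))/2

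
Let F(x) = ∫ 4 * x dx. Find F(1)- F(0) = 2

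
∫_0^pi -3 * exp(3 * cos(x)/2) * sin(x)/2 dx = -exp(3/2) + exp(-3/2)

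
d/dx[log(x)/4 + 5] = 1/(4*x)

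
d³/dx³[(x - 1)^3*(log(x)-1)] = (6*x^3*log(x) + 5*x^3 - 6*x^2 - 3*x - 2)/x^3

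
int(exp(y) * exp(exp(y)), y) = exp(exp(y)) + C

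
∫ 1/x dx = log(x) + C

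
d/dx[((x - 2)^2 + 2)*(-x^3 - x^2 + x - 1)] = -5*x^4 + 12*x^3 - 3*x^2 - 22*x + 10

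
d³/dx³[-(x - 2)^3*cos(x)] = -x^3*sin(x) + 6*x^2*sin(x) + 9*x^2*cos(x) + 6*x*sin(x) - 36*x*cos(x) - 28*sin(x) + 30*cos(x)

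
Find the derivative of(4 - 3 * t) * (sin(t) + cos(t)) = 3*t*sin(t) - 3*t*cos(t) - 7*sin(t) + cos(t)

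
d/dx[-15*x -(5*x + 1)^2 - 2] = -50*x - 25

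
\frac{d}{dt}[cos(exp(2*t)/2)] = -exp(2*t)*sin(exp(2*t)/2)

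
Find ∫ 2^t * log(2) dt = 2^t + C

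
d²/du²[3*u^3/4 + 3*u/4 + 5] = 9*u/2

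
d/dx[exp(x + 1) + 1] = exp(x + 1)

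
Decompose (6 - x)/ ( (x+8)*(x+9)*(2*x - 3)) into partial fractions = 6/(133*(2*x - 3)) + 5/(7*(x + 9)) - 14/(19*(x + 8))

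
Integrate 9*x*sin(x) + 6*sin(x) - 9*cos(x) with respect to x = (-9*x - 6)*cos(x) + C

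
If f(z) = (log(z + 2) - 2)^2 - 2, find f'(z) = (2*log(z + 2) - 4)/(z + 2)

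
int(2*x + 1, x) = x^2 + x + C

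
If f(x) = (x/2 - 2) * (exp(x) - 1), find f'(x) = x*exp(x)/2 - 3*exp(x)/2 - 1/2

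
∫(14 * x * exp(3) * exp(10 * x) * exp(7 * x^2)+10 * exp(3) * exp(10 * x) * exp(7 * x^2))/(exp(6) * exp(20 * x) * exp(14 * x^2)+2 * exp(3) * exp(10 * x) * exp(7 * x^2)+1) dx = exp(7*x^2 + 10*x + 3)/(exp(7*x^2 + 10*x + 3) + 1) + C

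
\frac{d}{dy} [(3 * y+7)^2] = 18*y + 42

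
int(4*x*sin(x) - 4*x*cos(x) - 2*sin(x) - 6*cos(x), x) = -2*sqrt(2)*(2*x + 1)*sin(x + pi/4) + C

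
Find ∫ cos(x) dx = sin(x) + C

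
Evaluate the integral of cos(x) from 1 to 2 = -sin(1) + sin(2)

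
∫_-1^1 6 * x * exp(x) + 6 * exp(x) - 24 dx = -48 + 6*exp(-1) + 6*E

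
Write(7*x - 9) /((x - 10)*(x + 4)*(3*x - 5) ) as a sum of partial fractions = -24/(425*(3*x - 5)) - 37/(238*(x + 4)) + 61/(350*(x - 10))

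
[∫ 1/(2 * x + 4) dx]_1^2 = -log(3)/2 + log(2)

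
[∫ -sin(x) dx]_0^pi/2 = -1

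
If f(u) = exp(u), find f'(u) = exp(u)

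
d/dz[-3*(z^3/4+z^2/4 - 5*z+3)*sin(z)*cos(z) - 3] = -3*z^3*cos(2*z)/4 - 9*z^2*sin(2*z)/8 - 3*z^2*cos(2*z)/4 - 3*z*sin(2*z)/4 + 15*z*cos(2*z) + 15*sin(2*z)/2 - 9*cos(2*z)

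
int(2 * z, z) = z^2 + C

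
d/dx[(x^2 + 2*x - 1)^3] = 6*x^5 + 30*x^4 + 36*x^3 - 12*x^2 - 18*x + 6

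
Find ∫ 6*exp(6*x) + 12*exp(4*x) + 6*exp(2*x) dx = (exp(2*x) + 1)^3 + C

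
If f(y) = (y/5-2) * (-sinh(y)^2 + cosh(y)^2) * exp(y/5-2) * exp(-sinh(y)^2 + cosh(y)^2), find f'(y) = (y - 5)*exp(-1)*exp(y/5)/25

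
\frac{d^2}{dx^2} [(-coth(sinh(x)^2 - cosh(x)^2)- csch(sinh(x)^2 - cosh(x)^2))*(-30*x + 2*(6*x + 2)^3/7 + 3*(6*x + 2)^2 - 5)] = 2592*x*csch(1)/7 + 2592*x*coth(1)/7 + 2376*csch(1)/7 + 2376*coth(1)/7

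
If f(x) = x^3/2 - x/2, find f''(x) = 3*x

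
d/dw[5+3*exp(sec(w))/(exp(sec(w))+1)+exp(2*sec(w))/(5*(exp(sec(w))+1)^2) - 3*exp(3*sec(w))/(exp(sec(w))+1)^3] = (-28*exp(2/cos(w)) + 32*exp(1/cos(w)) + 15)*exp(1/cos(w))*sin(w)/(5*(exp(1/cos(w)) + 1)^4*cos(w)^2)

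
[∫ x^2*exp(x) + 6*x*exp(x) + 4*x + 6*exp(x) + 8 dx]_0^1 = 8 + 7*E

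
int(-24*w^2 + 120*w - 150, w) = -8*w^3 + 60*w^2 - 150*w + C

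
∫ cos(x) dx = sin(x) + C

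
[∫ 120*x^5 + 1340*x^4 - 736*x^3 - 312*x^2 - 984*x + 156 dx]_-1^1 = 640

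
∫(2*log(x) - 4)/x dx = (log(x) - 2)^2 + C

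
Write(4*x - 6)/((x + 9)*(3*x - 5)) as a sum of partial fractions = 1/(16*(3*x - 5)) + 21/(16*(x + 9))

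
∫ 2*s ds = s^2 + C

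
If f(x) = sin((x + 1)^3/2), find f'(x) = 3*(x + 1)^2*cos((x^3 + 3*x^2 + 3*x + 1)/2)/2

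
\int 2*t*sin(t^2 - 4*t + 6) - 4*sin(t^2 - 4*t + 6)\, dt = -cos((t - 2)^2 + 2) + C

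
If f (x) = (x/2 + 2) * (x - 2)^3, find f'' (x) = 6*x^2 - 6*x - 12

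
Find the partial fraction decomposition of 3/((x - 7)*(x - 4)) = -1/(x - 4) + 1/(x - 7)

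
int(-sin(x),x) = cos(x) + C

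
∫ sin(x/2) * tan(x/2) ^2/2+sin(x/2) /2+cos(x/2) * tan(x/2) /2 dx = sin(x/2)*tan(x/2) + C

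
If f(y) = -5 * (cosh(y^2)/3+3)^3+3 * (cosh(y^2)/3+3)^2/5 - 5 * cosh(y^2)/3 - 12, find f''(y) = -20*y^2*sinh(y^2)^2*cosh(y^2)/3 - 1184*y^2*sinh(y^2)^2/15 - 8284*y^2*cosh(y^2)/45 - 592*y^2/15 - 10*sinh(y^2)^3/9 - 296*sinh(y^2)*cosh(y^2)/15 - 4142*sinh(y^2)/45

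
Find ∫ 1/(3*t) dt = log(3*t)/3 + C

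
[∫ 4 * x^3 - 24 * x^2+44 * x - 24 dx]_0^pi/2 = -9 + (-3 + pi/2)^2*(-1 + pi/2)^2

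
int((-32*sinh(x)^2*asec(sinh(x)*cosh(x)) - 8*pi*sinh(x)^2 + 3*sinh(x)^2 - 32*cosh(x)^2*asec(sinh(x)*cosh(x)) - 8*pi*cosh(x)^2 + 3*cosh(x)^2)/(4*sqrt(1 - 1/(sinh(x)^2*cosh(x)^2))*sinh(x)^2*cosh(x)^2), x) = -(4*asec(sinh(2*x)/2) + pi)^2/4 + 3*asec(sinh(2*x)/2)/4 + C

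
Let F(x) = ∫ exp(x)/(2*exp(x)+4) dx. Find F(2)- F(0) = -log(3)/2 + log(2 + exp(2))/2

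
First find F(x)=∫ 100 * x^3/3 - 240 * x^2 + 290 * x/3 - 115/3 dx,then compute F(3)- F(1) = -3310/3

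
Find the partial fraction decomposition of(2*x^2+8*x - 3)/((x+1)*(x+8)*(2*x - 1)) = 2/(17*(2*x - 1)) + 61/(119*(x + 8)) + 3/(7*(x + 1))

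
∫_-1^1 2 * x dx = 0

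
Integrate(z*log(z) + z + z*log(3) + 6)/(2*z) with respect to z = (z + 6)*log(3*z)/2 + C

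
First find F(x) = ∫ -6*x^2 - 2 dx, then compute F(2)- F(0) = -20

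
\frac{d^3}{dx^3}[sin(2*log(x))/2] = (6*sin(2*log(x)) - 2*cos(2*log(x)))/x^3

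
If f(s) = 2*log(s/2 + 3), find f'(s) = 2/(s + 6)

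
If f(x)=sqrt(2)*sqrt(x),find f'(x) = sqrt(2)/(2*sqrt(x))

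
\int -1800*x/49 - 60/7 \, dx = -900*x^2/49 - 60*x/7 + C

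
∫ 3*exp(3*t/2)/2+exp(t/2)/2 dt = (exp(t) + 1)*exp(t/2) + C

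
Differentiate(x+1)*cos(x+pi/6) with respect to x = -x*sin(x + pi/6) + sqrt(2)*cos(x + 5*pi/12)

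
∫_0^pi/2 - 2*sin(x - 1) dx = -2*cos(1) + 2*sin(1)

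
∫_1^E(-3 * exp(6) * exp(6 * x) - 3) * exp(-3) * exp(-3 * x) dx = -exp(3 + 3*E) - exp(-6) + exp(-3*E - 3) + exp(6)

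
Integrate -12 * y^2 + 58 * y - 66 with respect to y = -4*y^3 + 29*y^2 - 66*y + C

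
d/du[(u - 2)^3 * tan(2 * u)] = (u - 2)^2*(2*u/cos(2*u)^2 + 3*tan(2*u) - 4/cos(2*u)^2)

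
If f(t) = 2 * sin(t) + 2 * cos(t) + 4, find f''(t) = -2*sin(t) - 2*cos(t)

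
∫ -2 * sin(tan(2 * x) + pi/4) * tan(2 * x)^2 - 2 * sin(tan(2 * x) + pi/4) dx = cos(tan(2*x) + pi/4) + C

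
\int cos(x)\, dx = sin(x) + C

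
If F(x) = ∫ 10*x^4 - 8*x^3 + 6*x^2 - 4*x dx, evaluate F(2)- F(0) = 40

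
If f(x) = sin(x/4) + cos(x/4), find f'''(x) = sin(x/4)/64 - cos(x/4)/64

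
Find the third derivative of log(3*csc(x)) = -2*cos(x)/sin(x)^3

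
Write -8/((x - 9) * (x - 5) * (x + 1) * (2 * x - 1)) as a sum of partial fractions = -64/(459*(2*x - 1)) + 2/(45*(x + 1)) + 1/(27*(x - 5)) - 1/(85*(x - 9))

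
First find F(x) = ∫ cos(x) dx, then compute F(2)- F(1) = -sin(1) + sin(2)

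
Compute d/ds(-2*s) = -2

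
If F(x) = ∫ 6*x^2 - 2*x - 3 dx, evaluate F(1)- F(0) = -2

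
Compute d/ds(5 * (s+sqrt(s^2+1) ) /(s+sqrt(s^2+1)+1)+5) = (5*s + 5*sqrt(s^2 + 1))/(2*s^3 + 2*s^2*sqrt(s^2 + 1) + 2*s^2 + 2*s*sqrt(s^2 + 1) + 2*s + 2*sqrt(s^2 + 1) + 2)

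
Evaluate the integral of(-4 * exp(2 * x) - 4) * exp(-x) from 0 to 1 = -4*E + 4*exp(-1)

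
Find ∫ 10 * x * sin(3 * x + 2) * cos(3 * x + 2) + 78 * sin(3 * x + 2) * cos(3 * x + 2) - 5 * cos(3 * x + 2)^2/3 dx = (-5*x/3 - 13)*cos(3*x + 2)^2 + C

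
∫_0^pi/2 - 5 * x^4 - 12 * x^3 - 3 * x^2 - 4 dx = (pi/2 + 2)^2*(-pi^3/8 - pi/2 + pi^2/4)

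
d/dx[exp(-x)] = -exp(-x)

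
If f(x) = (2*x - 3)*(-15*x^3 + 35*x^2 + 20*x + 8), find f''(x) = -360*x^2 + 690*x - 130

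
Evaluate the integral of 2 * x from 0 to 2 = 4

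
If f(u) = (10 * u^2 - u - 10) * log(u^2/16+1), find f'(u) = (20*u^3*log(u^2/16 + 1) + 20*u^3 - u^2*log(u^2/16 + 1) - 2*u^2 + 320*u*log(u^2/16 + 1) - 20*u - 16*log(u^2/16 + 1))/(u^2 + 16)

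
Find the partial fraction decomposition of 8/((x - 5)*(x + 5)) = -4/(5*(x + 5)) + 4/(5*(x - 5))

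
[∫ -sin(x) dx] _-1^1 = 0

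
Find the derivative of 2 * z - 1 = 2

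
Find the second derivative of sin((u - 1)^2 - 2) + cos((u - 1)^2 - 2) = 4*u^2*sin(-u^2 + 2*u + 1) - 4*u^2*cos(-u^2 + 2*u + 1) - 8*u*sin(-u^2 + 2*u + 1) + 8*u*cos(-u^2 + 2*u + 1) + 6*sin(-u^2 + 2*u + 1) - 2*cos(-u^2 + 2*u + 1)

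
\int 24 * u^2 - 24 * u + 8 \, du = 8*u^3 - 12*u^2 + 8*u + C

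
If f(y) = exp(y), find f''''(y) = exp(y)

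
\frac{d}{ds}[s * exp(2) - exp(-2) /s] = (s^2*exp(4) + 1)*exp(-2)/s^2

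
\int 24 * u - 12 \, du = 12*u^2 - 12*u + C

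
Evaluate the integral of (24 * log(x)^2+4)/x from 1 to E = 12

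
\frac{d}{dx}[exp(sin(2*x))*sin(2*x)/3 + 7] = (sin(4*x) + 2*cos(2*x))*exp(sin(2*x))/3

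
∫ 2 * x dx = x^2 + C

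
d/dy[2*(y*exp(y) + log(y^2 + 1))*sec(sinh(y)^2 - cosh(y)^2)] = 2*(y^3*exp(y) + y^2*exp(y) + y*exp(y) + 2*y + exp(y))/((y^2 + 1)*cos(sinh(y)^2 - cosh(y)^2))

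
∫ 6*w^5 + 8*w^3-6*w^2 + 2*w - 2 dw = w^6 + 2*w^4 - 2*w^3 + w^2 - 2*w + C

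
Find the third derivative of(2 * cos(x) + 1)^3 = 6*(-36*sin(x)^2 + 16*cos(x) + 29)*sin(x)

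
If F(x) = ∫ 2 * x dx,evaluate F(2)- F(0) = 4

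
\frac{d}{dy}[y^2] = 2*y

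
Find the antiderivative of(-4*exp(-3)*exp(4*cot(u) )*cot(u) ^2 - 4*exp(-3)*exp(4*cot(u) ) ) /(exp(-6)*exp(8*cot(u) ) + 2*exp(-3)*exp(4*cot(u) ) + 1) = exp(4*cot(u))/(exp(4*cot(u)) + exp(3)) + C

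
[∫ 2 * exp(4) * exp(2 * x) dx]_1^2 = -exp(6) + exp(8)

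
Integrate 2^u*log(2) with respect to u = 2^u + C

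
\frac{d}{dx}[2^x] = 2^x*log(2)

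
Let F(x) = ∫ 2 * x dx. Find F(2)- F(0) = 4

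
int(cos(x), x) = sin(x) + C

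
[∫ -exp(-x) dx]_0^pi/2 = -1 + exp(-pi/2)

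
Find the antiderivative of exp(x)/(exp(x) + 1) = log(3*exp(x) + 3) + C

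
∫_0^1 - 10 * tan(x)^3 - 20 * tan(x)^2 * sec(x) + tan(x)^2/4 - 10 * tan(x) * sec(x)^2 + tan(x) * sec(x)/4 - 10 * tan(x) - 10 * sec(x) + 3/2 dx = -5*(tan(1) + sec(1))^2 + tan(1)/4 + sec(1)/4 + 6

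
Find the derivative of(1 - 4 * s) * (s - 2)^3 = -16*s^3 + 75*s^2 - 108*s + 44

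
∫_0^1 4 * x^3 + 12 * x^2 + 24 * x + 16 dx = 33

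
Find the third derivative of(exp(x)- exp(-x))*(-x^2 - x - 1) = (-x^2*exp(2*x) - x^2 - 7*x*exp(2*x) + 5*x - 10*exp(2*x) - 4)*exp(-x)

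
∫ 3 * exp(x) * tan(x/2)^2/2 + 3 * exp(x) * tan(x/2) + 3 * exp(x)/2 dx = 3*exp(x)*tan(x/2) + C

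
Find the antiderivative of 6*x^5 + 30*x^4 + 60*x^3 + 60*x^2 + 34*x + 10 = x^6 + 6*x^5 + 15*x^4 + 20*x^3 + 17*x^2 + 10*x + C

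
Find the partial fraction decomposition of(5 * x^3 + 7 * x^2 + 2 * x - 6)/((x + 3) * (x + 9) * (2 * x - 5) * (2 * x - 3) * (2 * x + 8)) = -79/(2772*(2*x - 3)) + 967/(13156*(2*x - 5)) - 517/(4830*(x + 9)) + 111/(715*(x + 4)) - 7/(99*(x + 3))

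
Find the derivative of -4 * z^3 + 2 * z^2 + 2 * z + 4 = -12*z^2 + 4*z + 2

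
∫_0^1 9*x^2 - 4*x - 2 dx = -1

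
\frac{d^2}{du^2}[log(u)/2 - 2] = -1/(2*u^2)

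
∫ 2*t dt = t^2 + C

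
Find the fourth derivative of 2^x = 2^x*log(2)^4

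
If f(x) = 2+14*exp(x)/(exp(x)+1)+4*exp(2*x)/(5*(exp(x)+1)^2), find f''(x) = (-78*exp(3*x) + 16*exp(2*x) + 70*exp(x))/(5*exp(4*x) + 20*exp(3*x) + 30*exp(2*x) + 20*exp(x) + 5)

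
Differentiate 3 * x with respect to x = 3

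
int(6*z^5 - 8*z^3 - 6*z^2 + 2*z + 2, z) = z^6 - 2*z^4 - 2*z^3 + z^2 + 2*z + C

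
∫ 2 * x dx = x^2 + C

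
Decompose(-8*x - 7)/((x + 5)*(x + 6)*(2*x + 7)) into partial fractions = 28/(5*(2*x + 7)) + 41/(5*(x + 6)) - 11/(x + 5)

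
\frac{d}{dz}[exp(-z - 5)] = -exp(-z - 5)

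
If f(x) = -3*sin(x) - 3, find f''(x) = 3*sin(x)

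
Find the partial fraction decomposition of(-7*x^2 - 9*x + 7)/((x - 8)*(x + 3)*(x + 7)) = -91/(20*(x + 7)) + 29/(44*(x + 3)) - 171/(55*(x - 8))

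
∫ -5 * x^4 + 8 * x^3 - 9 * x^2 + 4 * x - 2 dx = -x^5 + 2*x^4 - 3*x^3 + 2*x^2 - 2*x + C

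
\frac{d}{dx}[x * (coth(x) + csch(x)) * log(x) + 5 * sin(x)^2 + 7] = -x*log(x)*cosh(x)/sinh(x)^2 - x*log(x)/sinh(x)^2 + log(x)/tanh(x) + log(x)/sinh(x) + 5*sin(2*x) + 1/tanh(x) + 1/sinh(x)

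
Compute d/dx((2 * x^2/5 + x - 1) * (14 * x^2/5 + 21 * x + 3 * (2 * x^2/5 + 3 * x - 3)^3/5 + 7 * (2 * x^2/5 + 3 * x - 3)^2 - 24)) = 384*x^7/3125 + 336*x^6/125 + 528*x^5/25 + 1736*x^4/25 + 8028*x^3/125 - 2679*x^2/25 - 2708*x/25 + 396/5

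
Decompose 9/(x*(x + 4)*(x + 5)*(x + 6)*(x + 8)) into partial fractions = 3/(64*(x + 8)) - 3/(8*(x + 6)) + 3/(5*(x + 5)) - 9/(32*(x + 4)) + 3/(320*x)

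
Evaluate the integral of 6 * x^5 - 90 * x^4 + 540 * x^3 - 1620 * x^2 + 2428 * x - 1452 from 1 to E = -60 - (-3 + E)^2 + (-3 + E)^6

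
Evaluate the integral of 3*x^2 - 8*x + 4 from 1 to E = (3 - E)*(-exp(2) - 1 + E) + 2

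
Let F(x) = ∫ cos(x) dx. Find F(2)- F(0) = sin(2)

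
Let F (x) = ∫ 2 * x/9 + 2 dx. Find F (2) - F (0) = 40/9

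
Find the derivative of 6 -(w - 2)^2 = 4 - 2*w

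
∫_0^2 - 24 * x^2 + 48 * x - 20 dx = -8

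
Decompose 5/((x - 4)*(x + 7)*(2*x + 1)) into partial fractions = -20/(117*(2*x + 1)) + 5/(143*(x + 7)) + 5/(99*(x - 4))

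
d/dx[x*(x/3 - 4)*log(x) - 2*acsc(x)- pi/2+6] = (2*x^3*sqrt(1 - 1/x^2)*log(x) + x^3*sqrt(1 - 1/x^2) - 12*x^2*sqrt(1 - 1/x^2)*log(x) - 12*x^2*sqrt(1 - 1/x^2) + 6)/(3*x^2*sqrt(1 - 1/x^2))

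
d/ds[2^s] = 2^s*log(2)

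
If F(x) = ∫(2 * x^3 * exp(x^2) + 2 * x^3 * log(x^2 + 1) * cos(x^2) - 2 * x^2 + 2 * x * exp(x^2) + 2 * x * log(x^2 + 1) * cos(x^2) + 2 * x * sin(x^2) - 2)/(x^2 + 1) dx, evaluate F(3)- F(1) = -4 - E - log(2)*sin(1) + log(10)*sin(9) + exp(9)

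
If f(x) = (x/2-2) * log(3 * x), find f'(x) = (x*log(x) + x + x*log(3) - 4)/(2*x)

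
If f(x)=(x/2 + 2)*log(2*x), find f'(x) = (x*log(x) + x*log(2) + x + 4)/(2*x)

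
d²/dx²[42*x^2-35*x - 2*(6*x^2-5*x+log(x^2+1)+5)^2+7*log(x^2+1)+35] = (-864*x^6 + 720*x^5 - 48*x^4*log(x^2 + 1) - 2128*x^4 + 1480*x^3 - 88*x^2*log(x^2 + 1) - 1606*x^2 + 840*x - 56*log(x^2 + 1) - 282)/(x^4 + 2*x^2 + 1)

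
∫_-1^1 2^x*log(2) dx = 3/2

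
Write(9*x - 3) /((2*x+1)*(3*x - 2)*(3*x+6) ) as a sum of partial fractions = 9/(56*(3*x - 2)) + 10/(21*(2*x + 1)) - 7/(24*(x + 2))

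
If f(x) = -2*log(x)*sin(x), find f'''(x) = (2*x^3*log(x)*cos(x) + 6*x^2*sin(x) + 6*x*cos(x) - 4*sin(x))/x^3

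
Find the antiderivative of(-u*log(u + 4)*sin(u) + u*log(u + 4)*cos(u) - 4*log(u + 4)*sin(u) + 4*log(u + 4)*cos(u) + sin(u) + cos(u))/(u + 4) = sqrt(2)*log(u + 4)*sin(u + pi/4) + C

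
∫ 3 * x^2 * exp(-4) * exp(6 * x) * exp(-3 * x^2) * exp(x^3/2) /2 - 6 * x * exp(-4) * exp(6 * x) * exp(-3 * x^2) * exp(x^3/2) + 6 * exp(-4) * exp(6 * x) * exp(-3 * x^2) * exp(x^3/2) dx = exp((x - 2)^3/2) + C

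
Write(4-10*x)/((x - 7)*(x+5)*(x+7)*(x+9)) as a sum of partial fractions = -47/(64*(x + 9)) + 37/(28*(x + 7)) - 9/(16*(x + 5)) - 11/(448*(x - 7))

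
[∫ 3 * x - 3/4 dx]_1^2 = 15/4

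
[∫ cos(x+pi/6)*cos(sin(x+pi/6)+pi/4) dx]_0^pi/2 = -sin((2 + pi)/4) + sin(pi/4 + sqrt(3)/2)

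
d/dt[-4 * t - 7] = -4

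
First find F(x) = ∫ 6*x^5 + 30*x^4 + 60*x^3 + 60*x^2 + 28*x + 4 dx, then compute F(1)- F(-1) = 60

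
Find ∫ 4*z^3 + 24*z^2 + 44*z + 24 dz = z^4 + 8*z^3 + 22*z^2 + 24*z + C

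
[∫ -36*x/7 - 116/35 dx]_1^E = -18*exp(2)/7 - 116*E/35 + 206/35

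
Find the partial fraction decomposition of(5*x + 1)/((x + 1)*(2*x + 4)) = 9/(2*(x + 2)) - 2/(x + 1)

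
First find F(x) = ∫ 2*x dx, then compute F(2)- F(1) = 3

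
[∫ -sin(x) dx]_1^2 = -cos(1) + cos(2)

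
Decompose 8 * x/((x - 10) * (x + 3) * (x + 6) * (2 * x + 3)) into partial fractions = 32/(207*(2*x + 3)) + 1/(9*(x + 6)) - 8/(39*(x + 3)) + 5/(299*(x - 10))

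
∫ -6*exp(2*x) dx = -3*exp(2*x) + C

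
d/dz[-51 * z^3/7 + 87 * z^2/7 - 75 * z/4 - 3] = -153*z^2/7 + 174*z/7 - 75/4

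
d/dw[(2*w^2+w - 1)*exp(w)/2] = w^2*exp(w) + 5*w*exp(w)/2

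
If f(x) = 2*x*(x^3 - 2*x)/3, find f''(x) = 8*x^2 - 8/3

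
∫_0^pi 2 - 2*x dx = 1 - (-1 + pi)^2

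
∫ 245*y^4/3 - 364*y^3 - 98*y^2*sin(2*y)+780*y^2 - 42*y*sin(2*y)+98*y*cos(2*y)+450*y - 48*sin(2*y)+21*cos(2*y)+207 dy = (49*y^2/3 + 7*y + 8)*(y^3 - 6*y^2 + 18*y + 3*cos(2*y) + 9) + C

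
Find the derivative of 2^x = 2^x*log(2)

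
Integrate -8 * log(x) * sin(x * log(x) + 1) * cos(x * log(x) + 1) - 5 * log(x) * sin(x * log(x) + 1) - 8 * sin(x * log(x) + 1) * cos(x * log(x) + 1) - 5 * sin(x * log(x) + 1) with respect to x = 5*cos(x*log(x) + 1) + 2*cos(2*x*log(x) + 2) + C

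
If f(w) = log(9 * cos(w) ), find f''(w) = -1/cos(w)^2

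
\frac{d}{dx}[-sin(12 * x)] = -12*cos(12*x)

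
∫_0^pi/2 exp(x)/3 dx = -1/3 + exp(pi/2)/3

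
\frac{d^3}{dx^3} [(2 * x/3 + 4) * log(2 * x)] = (24 - 2*x)/(3*x^3)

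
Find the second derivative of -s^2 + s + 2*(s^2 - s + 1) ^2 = 24*s^2 - 24*s + 10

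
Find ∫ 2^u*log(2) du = 2^u + C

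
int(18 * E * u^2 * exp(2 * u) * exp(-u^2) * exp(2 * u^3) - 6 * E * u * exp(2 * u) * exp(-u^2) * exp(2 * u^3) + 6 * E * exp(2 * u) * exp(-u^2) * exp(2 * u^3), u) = 3*exp(2*u^3 - u^2 + 2*u + 1) + C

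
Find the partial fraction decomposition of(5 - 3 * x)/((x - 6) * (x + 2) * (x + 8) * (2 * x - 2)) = -29/(1512*(x + 8)) + 11/(288*(x + 2)) - 1/(135*(x - 1)) - 13/(1120*(x - 6))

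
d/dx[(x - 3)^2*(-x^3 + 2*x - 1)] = -5*x^4 + 24*x^3 - 21*x^2 - 26*x + 24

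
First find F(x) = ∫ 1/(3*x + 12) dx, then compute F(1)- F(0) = -log(4)/3 + log(5)/3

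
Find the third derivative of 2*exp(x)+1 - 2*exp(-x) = (2*exp(2*x) + 2)*exp(-x)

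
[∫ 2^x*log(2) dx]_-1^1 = 3/2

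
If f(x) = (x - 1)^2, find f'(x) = 2*x - 2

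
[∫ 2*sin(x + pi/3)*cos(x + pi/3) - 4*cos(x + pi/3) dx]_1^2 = -(-2 + sin(1 + pi/3))^2 + (-2 + sin(pi/3 + 2))^2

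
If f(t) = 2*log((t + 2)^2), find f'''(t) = 8/(t^3 + 6*t^2 + 12*t + 8)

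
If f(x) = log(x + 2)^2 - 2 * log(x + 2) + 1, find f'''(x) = (4*log(x + 2) - 10)/(x^3 + 6*x^2 + 12*x + 8)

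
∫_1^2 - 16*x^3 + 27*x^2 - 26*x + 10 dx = -26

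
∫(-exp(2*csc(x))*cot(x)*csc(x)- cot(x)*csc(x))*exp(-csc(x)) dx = exp(csc(x)) - exp(-csc(x)) + C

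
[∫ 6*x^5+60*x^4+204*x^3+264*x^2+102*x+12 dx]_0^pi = -1 + (-3 + (2 + pi)^2)^3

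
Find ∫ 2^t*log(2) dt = 2^t + C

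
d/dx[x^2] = 2*x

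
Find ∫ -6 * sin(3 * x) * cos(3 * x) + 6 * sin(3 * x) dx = (cos(3*x) - 1)^2 + C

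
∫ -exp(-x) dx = exp(-x) + C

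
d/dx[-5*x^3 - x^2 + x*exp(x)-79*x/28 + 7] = -15*x^2 + x*exp(x) - 2*x + exp(x) - 79/28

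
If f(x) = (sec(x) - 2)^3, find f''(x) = 3*(-4 + 8/cos(x) + 5/cos(x)^2 - 12/cos(x)^3 + 4/cos(x)^4)/cos(x)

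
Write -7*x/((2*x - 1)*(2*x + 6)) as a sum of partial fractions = -1/(2*(2*x - 1)) - 3/(2*(x + 3))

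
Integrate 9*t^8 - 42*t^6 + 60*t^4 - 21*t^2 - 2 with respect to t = t^9 - 6*t^7 + 12*t^5 - 7*t^3 - 2*t + C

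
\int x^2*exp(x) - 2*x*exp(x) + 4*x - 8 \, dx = (x - 2)^2*(exp(x) + 2) + C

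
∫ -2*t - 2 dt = -t^2 - 2*t + C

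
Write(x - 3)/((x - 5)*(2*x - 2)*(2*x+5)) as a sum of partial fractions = -11/(105*(2*x + 5)) + 1/(28*(x - 1)) + 1/(60*(x - 5))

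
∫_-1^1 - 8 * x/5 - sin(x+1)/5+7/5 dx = cos(2)/5 + 13/5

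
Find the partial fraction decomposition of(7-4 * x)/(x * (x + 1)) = -11/(x + 1) + 7/x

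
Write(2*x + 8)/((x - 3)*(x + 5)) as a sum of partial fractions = 1/(4*(x + 5)) + 7/(4*(x - 3))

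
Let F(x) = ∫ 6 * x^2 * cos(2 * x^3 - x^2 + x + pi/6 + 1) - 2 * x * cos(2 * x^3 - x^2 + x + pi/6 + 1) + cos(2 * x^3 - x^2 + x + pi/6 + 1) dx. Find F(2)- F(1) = sin(pi/6 + 15) - sin(pi/6 + 3)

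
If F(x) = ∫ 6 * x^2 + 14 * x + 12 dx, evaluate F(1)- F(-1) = 28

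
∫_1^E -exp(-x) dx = -exp(-1) + exp(-E)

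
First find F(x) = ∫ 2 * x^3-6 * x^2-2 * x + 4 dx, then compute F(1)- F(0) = 3/2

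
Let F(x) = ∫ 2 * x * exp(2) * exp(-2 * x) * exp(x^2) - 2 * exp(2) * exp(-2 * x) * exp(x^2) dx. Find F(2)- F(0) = 0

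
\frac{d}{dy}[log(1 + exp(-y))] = -1/(exp(y) + 1)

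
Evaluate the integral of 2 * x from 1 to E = -1 + exp(2)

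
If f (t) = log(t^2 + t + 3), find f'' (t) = (-2*t^2 - 2*t + 5)/(t^4 + 2*t^3 + 7*t^2 + 6*t + 9)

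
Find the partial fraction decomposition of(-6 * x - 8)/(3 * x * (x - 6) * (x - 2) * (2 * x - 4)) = 1/(48*(x - 2)) + 5/(12*(x - 2)^2) - 11/(144*(x - 6)) + 1/(18*x)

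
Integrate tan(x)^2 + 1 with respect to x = tan(x) + C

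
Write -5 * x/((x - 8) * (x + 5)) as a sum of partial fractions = -25/(13*(x + 5)) - 40/(13*(x - 8))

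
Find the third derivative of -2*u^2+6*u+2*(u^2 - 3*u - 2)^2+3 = 48*u - 72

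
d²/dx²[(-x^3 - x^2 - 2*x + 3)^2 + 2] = 30*x^4 + 40*x^3 + 60*x^2 - 12*x - 4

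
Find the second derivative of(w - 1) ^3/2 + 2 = 3*w - 3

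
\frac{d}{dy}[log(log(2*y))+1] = 1/(y*log(y) + y*log(2))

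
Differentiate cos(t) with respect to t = -sin(t)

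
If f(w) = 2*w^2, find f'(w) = 4*w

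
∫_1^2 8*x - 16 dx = -4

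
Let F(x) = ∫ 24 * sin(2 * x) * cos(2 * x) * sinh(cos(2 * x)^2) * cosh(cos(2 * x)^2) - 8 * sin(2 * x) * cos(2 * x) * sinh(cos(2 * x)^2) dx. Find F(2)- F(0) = -3*cosh(cos(4)^2)^2 - 2*cosh(1) + 2*cosh(cos(4)^2) + 3*cosh(1)^2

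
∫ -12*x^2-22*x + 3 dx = -4*x^3 - 11*x^2 + 3*x + C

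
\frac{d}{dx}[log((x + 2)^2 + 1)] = (2*x + 4)/(x^2 + 4*x + 5)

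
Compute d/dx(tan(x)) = cos(x)^(-2)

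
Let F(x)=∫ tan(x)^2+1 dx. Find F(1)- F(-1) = 2*tan(1)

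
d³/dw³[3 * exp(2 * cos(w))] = 6*(-4*sin(w)^2 + 6*cos(w) + 1)*exp(2*cos(w))*sin(w)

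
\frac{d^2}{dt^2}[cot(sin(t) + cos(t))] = (-2*sin(2*t)*cos(sqrt(2)*sin(t + pi/4))/sin(sqrt(2)*sin(t + pi/4)) + sqrt(2)*sin(t + pi/4) + 2*cos(sqrt(2)*sin(t + pi/4))/sin(sqrt(2)*sin(t + pi/4)))/sin(sqrt(2)*sin(t + pi/4))^2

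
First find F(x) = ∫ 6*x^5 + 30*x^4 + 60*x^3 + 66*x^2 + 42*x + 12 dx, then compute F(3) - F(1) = 4144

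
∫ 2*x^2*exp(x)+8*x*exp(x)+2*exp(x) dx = 2*((x + 1)^2 - 2)*exp(x) + C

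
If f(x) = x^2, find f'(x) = 2*x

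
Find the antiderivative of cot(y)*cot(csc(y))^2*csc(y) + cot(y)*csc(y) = cot(csc(y)) + C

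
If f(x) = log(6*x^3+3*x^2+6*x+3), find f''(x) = (-12*x^4 - 8*x^3 - 2*x^2 + 8*x - 2)/(4*x^6 + 4*x^5 + 9*x^4 + 8*x^3 + 6*x^2 + 4*x + 1)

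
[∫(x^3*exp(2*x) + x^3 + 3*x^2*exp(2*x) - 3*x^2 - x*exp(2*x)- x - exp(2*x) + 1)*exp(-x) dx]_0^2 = -6*exp(-2) + 6*exp(2)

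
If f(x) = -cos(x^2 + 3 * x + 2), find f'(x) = (2*x + 3)*sin(x^2 + 3*x + 2)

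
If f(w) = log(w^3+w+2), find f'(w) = (3*w^2 + 1)/(w^3 + w + 2)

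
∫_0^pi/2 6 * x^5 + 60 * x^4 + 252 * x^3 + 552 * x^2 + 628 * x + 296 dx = -121 - (pi/2 + 2)^2 + (1 + (pi/2 + 2)^2)^3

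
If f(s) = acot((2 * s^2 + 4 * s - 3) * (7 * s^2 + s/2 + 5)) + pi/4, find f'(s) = (-224*s^3 - 348*s^2 + 72*s - 74)/(784*s^8 + 3248*s^7 + 2356*s^6 - 16*s^5 + 2936*s^4 - 4812*s^3 + 2449*s^2 - 2220*s + 904)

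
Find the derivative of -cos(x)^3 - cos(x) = (4 - 3*sin(x)^2)*sin(x)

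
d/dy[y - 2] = 1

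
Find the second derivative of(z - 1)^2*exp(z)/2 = z^2*exp(z)/2 + z*exp(z) - exp(z)/2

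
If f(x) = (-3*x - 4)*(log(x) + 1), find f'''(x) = (3*x - 8)/x^3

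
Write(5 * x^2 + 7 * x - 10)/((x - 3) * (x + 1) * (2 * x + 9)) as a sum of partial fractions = 239/(105*(2*x + 9)) + 3/(7*(x + 1)) + 14/(15*(x - 3))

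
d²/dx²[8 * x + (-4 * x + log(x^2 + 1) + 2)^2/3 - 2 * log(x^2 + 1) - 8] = (32*x^4 - 16*x^3 - 4*x^2*log(x^2 + 1) + 76*x^2 - 48*x + 4*log(x^2 + 1) + 28)/(3*x^4 + 6*x^2 + 3)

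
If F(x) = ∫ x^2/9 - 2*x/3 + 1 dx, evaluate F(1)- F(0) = 19/27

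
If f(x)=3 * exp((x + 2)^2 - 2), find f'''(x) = 24*x^3*exp(x^2 + 4*x + 2) + 144*x^2*exp(x^2 + 4*x + 2) + 324*x*exp(x^2 + 4*x + 2) + 264*exp(x^2 + 4*x + 2)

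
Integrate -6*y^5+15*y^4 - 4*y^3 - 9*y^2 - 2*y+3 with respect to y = -y^6 + 3*y^5 - y^4 - 3*y^3 - y^2 + 3*y + C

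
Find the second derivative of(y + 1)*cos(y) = -y*cos(y) - 2*sin(y) - cos(y)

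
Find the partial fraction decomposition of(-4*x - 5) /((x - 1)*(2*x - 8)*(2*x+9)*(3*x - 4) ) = 279/(560*(3*x - 4)) - 52/(6545*(2*x + 9)) - 3/(22*(x - 1)) - 7/(272*(x - 4))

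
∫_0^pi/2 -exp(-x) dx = -1 + exp(-pi/2)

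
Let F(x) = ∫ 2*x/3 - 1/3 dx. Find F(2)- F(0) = 2/3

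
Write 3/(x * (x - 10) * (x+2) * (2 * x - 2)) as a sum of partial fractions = -1/(48*(x + 2)) - 1/(18*(x - 1)) + 1/(720*(x - 10)) + 3/(40*x)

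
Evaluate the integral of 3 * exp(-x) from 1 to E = -3*exp(-E) + 3*exp(-1)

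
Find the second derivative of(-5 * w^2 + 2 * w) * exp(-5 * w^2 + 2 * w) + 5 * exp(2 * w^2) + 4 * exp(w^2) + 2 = -500*w^4*exp(-5*w^2 + 2*w) + 400*w^3*exp(-5*w^2 + 2*w) + 80*w^2*exp(2*w^2) + 16*w^2*exp(w^2) + 150*w^2*exp(-5*w^2 + 2*w) - 92*w*exp(-5*w^2 + 2*w) + 20*exp(2*w^2) + 8*exp(w^2) - 2*exp(-5*w^2 + 2*w)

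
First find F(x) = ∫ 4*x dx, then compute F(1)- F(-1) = 0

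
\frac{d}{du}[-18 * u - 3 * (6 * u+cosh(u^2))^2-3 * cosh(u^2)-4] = -72*u^2*sinh(u^2) - 6*u*sinh(u^2) - 6*u*sinh(2*u^2) - 216*u - 36*cosh(u^2) - 18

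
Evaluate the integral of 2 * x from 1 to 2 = 3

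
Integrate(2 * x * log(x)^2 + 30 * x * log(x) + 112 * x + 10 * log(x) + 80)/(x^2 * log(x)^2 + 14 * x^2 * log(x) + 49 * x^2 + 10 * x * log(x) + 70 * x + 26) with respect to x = log((x*log(x) + 7*x + 5)^2 + 1) + C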